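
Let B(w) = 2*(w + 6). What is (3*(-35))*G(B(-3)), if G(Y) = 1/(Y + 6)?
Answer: -35/4 ≈ -8.7500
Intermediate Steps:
B(w) = 12 + 2*w (B(w) = 2*(6 + w) = 12 + 2*w)
G(Y) = 1/(6 + Y)
(3*(-35))*G(B(-3)) = (3*(-35))/(6 + (12 + 2*(-3))) = -105/(6 + (12 - 6)) = -105/(6 + 6) = -105/12 = -105*1/12 = -35/4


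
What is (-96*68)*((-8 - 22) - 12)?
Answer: 274176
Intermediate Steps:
(-96*68)*((-8 - 22) - 12) = -6528*(-30 - 12) = -6528*(-42) = 274176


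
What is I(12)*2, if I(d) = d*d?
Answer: 288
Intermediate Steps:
I(d) = d**2
I(12)*2 = 12**2*2 = 144*2 = 288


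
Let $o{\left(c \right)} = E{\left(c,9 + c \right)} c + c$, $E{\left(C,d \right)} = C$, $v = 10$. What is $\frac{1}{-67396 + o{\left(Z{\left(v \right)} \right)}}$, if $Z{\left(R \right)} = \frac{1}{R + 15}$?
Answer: $- \frac{625}{42122474} \approx -1.4838 \cdot 10^{-5}$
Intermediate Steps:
$Z{\left(R \right)} = \frac{1}{15 + R}$
$o{\left(c \right)} = c + c^{2}$ ($o{\left(c \right)} = c c + c = c^{2} + c = c + c^{2}$)
$\frac{1}{-67396 + o{\left(Z{\left(v \right)} \right)}} = \frac{1}{-67396 + \frac{1 + \frac{1}{15 + 10}}{15 + 10}} = \frac{1}{-67396 + \frac{1 + \frac{1}{25}}{25}} = \frac{1}{-67396 + \frac{1}{25} \cdot \frac{26}{25}} = \frac{1}{-67396 + \frac{26}{625}} = \frac{1}{- \frac{42122474}{625}} = - \frac{625}{42122474}$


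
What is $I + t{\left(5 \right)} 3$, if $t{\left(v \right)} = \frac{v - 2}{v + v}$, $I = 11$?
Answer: $\frac{119}{10} \approx 11.9$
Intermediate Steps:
$t{\left(v \right)} = \frac{-2 + v}{2 v}$
$I + t{\left(5 \right)} 3 = 11 + \frac{-2 + 5}{2 \cdot 5} \cdot 3 = 11 + \frac{1}{2} \cdot \frac{1}{5} \cdot 3 \cdot 3 = 11 + \frac{3}{10} \cdot 3 = 11 + \frac{9}{10} = \frac{119}{10}$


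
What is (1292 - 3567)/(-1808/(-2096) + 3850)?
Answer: -298025/504463 ≈ -0.59078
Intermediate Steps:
(1292 - 3567)/(-1808/(-2096) + 3850) = -2275/(-1808*(-1/2096) + 3850) = -2275/(113/131 + 3850) = -2275/504463/131 = -2275*131/504463 = -298025/504463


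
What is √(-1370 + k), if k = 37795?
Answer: 5*√1457 ≈ 190.85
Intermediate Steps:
√(-1370 + k) = √(-1370 + 37795) = √36425 = 5*√1457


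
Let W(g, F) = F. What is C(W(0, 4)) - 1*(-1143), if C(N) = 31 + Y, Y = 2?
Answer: 1176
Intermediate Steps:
C(N) = 33 (C(N) = 31 + 2 = 33)
C(W(0, 4)) - 1*(-1143) = 33 - 1*(-1143) = 33 + 1143 = 1176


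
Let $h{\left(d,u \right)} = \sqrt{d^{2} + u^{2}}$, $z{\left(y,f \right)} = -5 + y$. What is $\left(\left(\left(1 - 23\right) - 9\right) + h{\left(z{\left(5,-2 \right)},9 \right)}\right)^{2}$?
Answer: $484$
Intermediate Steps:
$\left(\left(\left(1 - 23\right) - 9\right) + h{\left(z{\left(5,-2 \right)},9 \right)}\right)^{2} = \left(\left(\left(1 - 23\right) - 9\right) + \sqrt{\left(-5 + 5\right)^{2} + 9^{2}}\right)^{2} = \left(\left(-22 - 9\right) + \sqrt{0^{2} + 81}\right)^{2} = \left(-31 + \sqrt{0 + 81}\right)^{2} = \left(-31 + \sqrt{81}\right)^{2} = \left(-31 + 9\right)^{2} = \left(-22\right)^{2} = 484$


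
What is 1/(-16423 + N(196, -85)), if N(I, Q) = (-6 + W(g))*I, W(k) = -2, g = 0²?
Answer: -1/17991 ≈ -5.5583e-5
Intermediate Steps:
g = 0
N(I, Q) = -8*I (N(I, Q) = (-6 - 2)*I = -8*I)
1/(-16423 + N(196, -85)) = 1/(-16423 - 8*196) = 1/(-16423 - 1568) = 1/(-17991) = -1/17991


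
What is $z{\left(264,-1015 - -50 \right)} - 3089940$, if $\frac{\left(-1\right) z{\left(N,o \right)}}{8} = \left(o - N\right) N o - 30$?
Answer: $-2507890020$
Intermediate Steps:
$z{\left(N,o \right)} = 240 - 8 N o \left(o - N\right)$ ($z{\left(N,o \right)} = - 8 \left(\left(o - N\right) N o - 30\right) = - 8 \left(N \left(o - N\right) o - 30\right) = - 8 \left(N o \left(o - N\right) - 30\right) = - 8 \left(-30 + N o \left(o - N\right)\right) = 240 - 8 N o \left(o - N\right)$)
$z{\left(264,-1015 - -50 \right)} - 3089940 = \left(240 - 2112 \left(-1015 - -50\right)^{2} + 8 \left(-1015 - -50\right) 264^{2}\right) - 3089940 = \left(240 - 2112 \left(-1015 + 50\right)^{2} + 8 \left(-1015 + 50\right) 69696\right) - 3089940 = \left(240 - 2112 \left(-965\right)^{2} + 8 \left(-965\right) 69696\right) - 3089940 = \left(240 - 2112 \cdot 931225 - 538053120\right) - 3089940 = \left(240 - 1966747200 - 538053120\right) - 3089940 = -2504800080 - 3089940 = -2507890020$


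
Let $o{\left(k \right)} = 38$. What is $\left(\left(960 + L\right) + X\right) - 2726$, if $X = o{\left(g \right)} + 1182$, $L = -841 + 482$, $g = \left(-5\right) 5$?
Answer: $-905$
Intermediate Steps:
$g = -25$
$L = -359$
$X = 1220$ ($X = 38 + 1182 = 1220$)
$\left(\left(960 + L\right) + X\right) - 2726 = \left(\left(960 - 359\right) + 1220\right) - 2726 = \left(601 + 1220\right) - 2726 = 1821 - 2726 = -905$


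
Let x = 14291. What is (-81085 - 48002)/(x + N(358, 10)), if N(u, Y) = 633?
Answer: -18441/2132 ≈ -8.6496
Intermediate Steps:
(-81085 - 48002)/(x + N(358, 10)) = (-81085 - 48002)/(14291 + 633) = -129087/14924 = -129087*1/14924 = -18441/2132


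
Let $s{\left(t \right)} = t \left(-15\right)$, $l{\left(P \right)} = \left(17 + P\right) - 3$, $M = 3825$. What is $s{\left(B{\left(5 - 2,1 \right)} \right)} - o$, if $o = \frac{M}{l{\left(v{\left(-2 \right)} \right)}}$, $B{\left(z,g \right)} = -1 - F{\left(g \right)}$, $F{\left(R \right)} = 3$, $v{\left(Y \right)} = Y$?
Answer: $- \frac{1035}{4} \approx -258.75$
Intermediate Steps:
$l{\left(P \right)} = 14 + P$
$B{\left(z,g \right)} = -4$ ($B{\left(z,g \right)} = -1 - 3 = -4$)
$s{\left(t \right)} = - 15 t$
$o = \frac{1275}{4}$ ($o = \frac{3825}{14 - 2} = \frac{3825}{12} = 3825 \cdot \frac{1}{12} = \frac{1275}{4} \approx 318.75$)
$s{\left(B{\left(5 - 2,1 \right)} \right)} - o = \left(-15\right) \left(-4\right) - \frac{1275}{4} = 60 - \frac{1275}{4} = - \frac{1035}{4}$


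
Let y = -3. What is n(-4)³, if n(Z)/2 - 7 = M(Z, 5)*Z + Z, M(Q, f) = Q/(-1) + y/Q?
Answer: -32768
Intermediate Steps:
M(Q, f) = -Q - 3/Q (M(Q, f) = Q/(-1) - 3/Q = Q*(-1) - 3/Q = -Q - 3/Q)
n(Z) = 14 + 2*Z + 2*Z*(-Z - 3/Z) (n(Z) = 14 + 2*((-Z - 3/Z)*Z + Z) = 14 + 2*(Z*(-Z - 3/Z) + Z) = 14 + 2*(Z + Z*(-Z - 3/Z)) = 14 + (2*Z + 2*Z*(-Z - 3/Z)) = 14 + 2*Z + 2*Z*(-Z - 3/Z))
n(-4)³ = (8 - 2*(-4)² + 2*(-4))³ = (8 - 2*16 - 8)³ = (8 - 32 - 8)³ = (-32)³ = -32768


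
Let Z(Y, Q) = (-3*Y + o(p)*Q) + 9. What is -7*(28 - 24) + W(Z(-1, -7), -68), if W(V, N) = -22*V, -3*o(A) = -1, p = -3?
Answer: -722/3 ≈ -240.67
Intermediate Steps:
o(A) = ⅓ (o(A) = -⅓*(-1) = ⅓)
Z(Y, Q) = 9 - 3*Y + Q/3 (Z(Y, Q) = (-3*Y + Q/3) + 9 = 9 - 3*Y + Q/3)
-7*(28 - 24) + W(Z(-1, -7), -68) = -7*(28 - 24) - 22*(9 - 3*(-1) + (⅓)*(-7)) = -7*4 - 22*(9 + 3 - 7/3) = -28 - 22*29/3 = -28 - 638/3 = -722/3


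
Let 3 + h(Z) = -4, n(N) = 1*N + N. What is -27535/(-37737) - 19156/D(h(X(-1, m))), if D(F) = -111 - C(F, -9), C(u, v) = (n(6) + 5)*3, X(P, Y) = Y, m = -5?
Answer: 40408369/339633 ≈ 118.98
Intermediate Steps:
n(N) = 2*N (n(N) = N + N = 2*N)
C(u, v) = 51 (C(u, v) = (2*6 + 5)*3 = (12 + 5)*3 = 17*3 = 51)
h(Z) = -7 (h(Z) = -3 - 4 = -7)
D(F) = -162 (D(F) = -111 - 1*51 = -111 - 51 = -162)
-27535/(-37737) - 19156/D(h(X(-1, m))) = -27535/(-37737) - 19156/(-162) = -27535*(-1/37737) - 19156*(-1/162) = 27535/37737 + 9578/81 = 40408369/339633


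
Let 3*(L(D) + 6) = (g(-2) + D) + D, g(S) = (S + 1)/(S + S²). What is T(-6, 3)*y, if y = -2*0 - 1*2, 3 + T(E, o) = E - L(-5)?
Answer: -1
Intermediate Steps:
g(S) = (1 + S)/(S + S²)
L(D) = -37/6 + 2*D/3 (L(D) = -6 + ((1/(-2) + D) + D)/3 = -6 + ((-½ + D) + D)/3 = -6 + (-½ + 2*D)/3 = -6 + (-⅙ + 2*D/3) = -37/6 + 2*D/3)
T(E, o) = 13/2 + E (T(E, o) = -3 + (E - (-37/6 + (⅔)*(-5))) = -3 + (E - (-37/6 - 10/3)) = -3 + (E - 1*(-19/2)) = -3 + (E + 19/2) = -3 + (19/2 + E) = 13/2 + E)
y = -2 (y = 0 - 2 = -2)
T(-6, 3)*y = (13/2 - 6)*(-2) = (½)*(-2) = -1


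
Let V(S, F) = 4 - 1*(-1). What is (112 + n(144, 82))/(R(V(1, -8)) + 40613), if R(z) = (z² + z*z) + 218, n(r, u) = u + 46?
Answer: 80/13627 ≈ 0.0058707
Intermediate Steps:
n(r, u) = 46 + u
V(S, F) = 5 (V(S, F) = 4 + 1 = 5)
R(z) = 218 + 2*z² (R(z) = (z² + z²) + 218 = 2*z² + 218 = 218 + 2*z²)
(112 + n(144, 82))/(R(V(1, -8)) + 40613) = (112 + (46 + 82))/((218 + 2*5²) + 40613) = (112 + 128)/((218 + 2*25) + 40613) = 240/((218 + 50) + 40613) = 240/(268 + 40613) = 240/40881 = 240*(1/40881) = 80/13627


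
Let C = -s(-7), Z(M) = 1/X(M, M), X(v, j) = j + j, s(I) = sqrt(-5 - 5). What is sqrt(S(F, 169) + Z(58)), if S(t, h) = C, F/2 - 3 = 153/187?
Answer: sqrt(29 - 3364*I*sqrt(10))/58 ≈ 1.2591 - 1.2557*I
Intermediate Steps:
s(I) = I*sqrt(10) (s(I) = sqrt(-10) = I*sqrt(10))
X(v, j) = 2*j
Z(M) = 1/(2*M)
F = 84/11 (F = 6 + 2*(153/187) = 6 + 2*(153*(1/187)) = 6 + 2*(9/11) = 6 + 18/11 = 84/11 ≈ 7.6364)
C = -I*sqrt(10) ≈ -3.1623*I
S(t, h) = -I*sqrt(10)
sqrt(S(F, 169) + Z(58)) = sqrt(-I*sqrt(10) + (1/2)/58) = sqrt(-I*sqrt(10) + (1/2)*(1/58)) = sqrt(-I*sqrt(10) + 1/116) = sqrt(1/116 - I*sqrt(10))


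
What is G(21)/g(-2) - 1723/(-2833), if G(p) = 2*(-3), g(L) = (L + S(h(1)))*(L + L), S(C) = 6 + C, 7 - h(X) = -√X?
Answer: 16617/22664 ≈ 0.73319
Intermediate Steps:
h(X) = 7 + √X (h(X) = 7 - (-1)*√X = 7 + √X)
g(L) = 2*L*(14 + L) (g(L) = (L + (6 + (7 + √1)))*(L + L) = (L + (6 + (7 + 1)))*(2*L) = (L + (6 + 8))*(2*L) = (L + 14)*(2*L) = (14 + L)*(2*L) = 2*L*(14 + L))
G(p) = -6
G(21)/g(-2) - 1723/(-2833) = -6*(-1/(4*(14 - 2))) - 1723/(-2833) = -6/(2*(-2)*12) - 1723*(-1/2833) = -6/(-48) + 1723/2833 = -6*(-1/48) + 1723/2833 = ⅛ + 1723/2833 = 16617/22664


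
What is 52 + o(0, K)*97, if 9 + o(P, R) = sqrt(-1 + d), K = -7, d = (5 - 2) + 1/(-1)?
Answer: -724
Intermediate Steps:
d = 2 (d = 3 - 1 = 2)
o(P, R) = -8 (o(P, R) = -9 + sqrt(-1 + 2) = -9 + sqrt(1) = -9 + 1 = -8)
52 + o(0, K)*97 = 52 - 8*97 = 52 - 776 = -724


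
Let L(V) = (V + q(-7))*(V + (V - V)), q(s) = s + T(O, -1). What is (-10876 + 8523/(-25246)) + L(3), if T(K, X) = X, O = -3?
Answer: -274962709/25246 ≈ -10891.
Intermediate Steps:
q(s) = -1 + s (q(s) = s - 1 = -1 + s)
L(V) = V*(-8 + V) (L(V) = (V + (-1 - 7))*(V + (V - V)) = (V - 8)*(V + 0) = (-8 + V)*V = V*(-8 + V))
(-10876 + 8523/(-25246)) + L(3) = (-10876 + 8523/(-25246)) + 3*(-8 + 3) = (-10876 + 8523*(-1/25246)) + 3*(-5) = (-10876 - 8523/25246) - 15 = -274584019/25246 - 15 = -274962709/25246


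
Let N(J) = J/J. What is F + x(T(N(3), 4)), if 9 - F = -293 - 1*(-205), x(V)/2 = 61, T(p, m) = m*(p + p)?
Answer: 219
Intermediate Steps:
N(J) = 1
T(p, m) = 2*m*p (T(p, m) = m*(2*p) = 2*m*p)
x(V) = 122 (x(V) = 2*61 = 122)
F = 97 (F = 9 - (-293 - 1*(-205)) = 9 - (-293 + 205) = 9 - 1*(-88) = 9 + 88 = 97)
F + x(T(N(3), 4)) = 97 + 122 = 219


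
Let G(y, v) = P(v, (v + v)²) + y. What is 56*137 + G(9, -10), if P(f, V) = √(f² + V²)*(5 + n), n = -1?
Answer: 7681 + 40*√1601 ≈ 9281.5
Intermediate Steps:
P(f, V) = 4*√(V² + f²) (P(f, V) = √(f² + V²)*(5 - 1) = √(V² + f²)*4 = 4*√(V² + f²))
G(y, v) = y + 4*√(v² + 16*v⁴) (G(y, v) = 4*√(((v + v)²)² + v²) + y = 4*√(((2*v)²)² + v²) + y = 4*√((4*v²)² + v²) + y = 4*√(16*v⁴ + v²) + y = 4*√(v² + 16*v⁴) + y = y + 4*√(v² + 16*v⁴))
56*137 + G(9, -10) = 56*137 + (9 + 4*√((-10)² + 16*(-10)⁴)) = 7672 + (9 + 4*√(100 + 16*10000)) = 7672 + (9 + 4*√(100 + 160000)) = 7672 + (9 + 4*√160100) = 7672 + (9 + 4*(10*√1601)) = 7672 + (9 + 40*√1601) = 7681 + 40*√1601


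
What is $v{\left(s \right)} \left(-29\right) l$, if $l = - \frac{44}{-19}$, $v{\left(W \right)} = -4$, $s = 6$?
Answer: $\frac{5104}{19} \approx 268.63$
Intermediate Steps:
$l = \frac{44}{19}$ ($l = \left(-44\right) \left(- \frac{1}{19}\right) = \frac{44}{19} \approx 2.3158$)
$v{\left(s \right)} \left(-29\right) l = \left(-4\right) \left(-29\right) \frac{44}{19} = 116 \cdot \frac{44}{19} = \frac{5104}{19}$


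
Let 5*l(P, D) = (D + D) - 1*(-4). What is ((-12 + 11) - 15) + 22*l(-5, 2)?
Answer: 96/5 ≈ 19.200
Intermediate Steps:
l(P, D) = ⅘ + 2*D/5 (l(P, D) = ((D + D) - 1*(-4))/5 = (2*D + 4)/5 = (4 + 2*D)/5 = ⅘ + 2*D/5)
((-12 + 11) - 15) + 22*l(-5, 2) = ((-12 + 11) - 15) + 22*(⅘ + (⅖)*2) = (-1 - 15) + 22*(⅘ + ⅘) = -16 + 22*(8/5) = -16 + 176/5 = 96/5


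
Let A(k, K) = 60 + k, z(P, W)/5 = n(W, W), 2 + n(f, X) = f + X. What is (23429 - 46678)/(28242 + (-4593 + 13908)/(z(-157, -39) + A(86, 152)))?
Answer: -5905246/7164153 ≈ -0.82428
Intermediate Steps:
n(f, X) = -2 + X + f (n(f, X) = -2 + (f + X) = -2 + (X + f) = -2 + X + f)
z(P, W) = -10 + 10*W (z(P, W) = 5*(-2 + W + W) = 5*(-2 + 2*W) = -10 + 10*W)
(23429 - 46678)/(28242 + (-4593 + 13908)/(z(-157, -39) + A(86, 152))) = (23429 - 46678)/(28242 + (-4593 + 13908)/((-10 + 10*(-39)) + (60 + 86))) = -23249/(28242 + 9315/((-10 - 390) + 146)) = -23249/(28242 + 9315/(-400 + 146)) = -23249/(28242 + 9315/(-254)) = -23249/(28242 + 9315*(-1/254)) = -23249/(28242 - 9315/254) = -23249/7164153/254 = -23249*254/7164153 = -5905246/7164153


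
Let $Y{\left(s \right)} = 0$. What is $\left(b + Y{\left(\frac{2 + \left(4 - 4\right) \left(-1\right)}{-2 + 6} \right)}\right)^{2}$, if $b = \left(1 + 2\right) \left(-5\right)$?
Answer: $225$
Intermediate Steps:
$b = -15$ ($b = 3 \left(-5\right) = -15$)
$\left(b + Y{\left(\frac{2 + \left(4 - 4\right) \left(-1\right)}{-2 + 6} \right)}\right)^{2} = \left(-15 + 0\right)^{2} = \left(-15\right)^{2} = 225$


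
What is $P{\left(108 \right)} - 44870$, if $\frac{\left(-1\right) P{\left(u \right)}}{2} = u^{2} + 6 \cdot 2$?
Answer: $-68222$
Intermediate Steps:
$P{\left(u \right)} = -24 - 2 u^{2}$ ($P{\left(u \right)} = - 2 \left(u^{2} + 6 \cdot 2\right) = - 2 \left(u^{2} + 12\right) = - 2 \left(12 + u^{2}\right) = -24 - 2 u^{2}$)
$P{\left(108 \right)} - 44870 = \left(-24 - 2 \cdot 108^{2}\right) - 44870 = \left(-24 - 23328\right) - 44870 = -23352 - 44870 = -68222$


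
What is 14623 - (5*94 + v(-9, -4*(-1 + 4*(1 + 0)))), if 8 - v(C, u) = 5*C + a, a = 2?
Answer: 14102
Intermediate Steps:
v(C, u) = 6 - 5*C (v(C, u) = 8 - (5*C + 2) = 8 - (2 + 5*C) = 8 + (-2 - 5*C) = 6 - 5*C)
14623 - (5*94 + v(-9, -4*(-1 + 4*(1 + 0)))) = 14623 - (5*94 + (6 - 5*(-9))) = 14623 - (470 + (6 + 45)) = 14623 - (470 + 51) = 14623 - 1*521 = 14623 - 521 = 14102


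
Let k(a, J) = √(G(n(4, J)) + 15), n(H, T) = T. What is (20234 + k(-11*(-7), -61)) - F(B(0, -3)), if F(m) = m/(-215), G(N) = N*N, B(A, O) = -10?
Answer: 870060/43 + 2*√934 ≈ 20295.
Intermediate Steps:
G(N) = N²
k(a, J) = √(15 + J²) (k(a, J) = √(J² + 15) = √(15 + J²))
F(m) = -m/215 (F(m) = m*(-1/215) = -m/215)
(20234 + k(-11*(-7), -61)) - F(B(0, -3)) = (20234 + √(15 + (-61)²)) - (-1)*(-10)/215 = (20234 + √(15 + 3721)) - 1*2/43 = (20234 + √3736) - 2/43 = (20234 + 2*√934) - 2/43 = 870060/43 + 2*√934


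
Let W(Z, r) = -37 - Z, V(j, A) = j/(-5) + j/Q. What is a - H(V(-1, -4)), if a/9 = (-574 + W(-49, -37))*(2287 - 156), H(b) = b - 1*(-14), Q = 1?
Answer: -53893056/5 ≈ -1.0779e+7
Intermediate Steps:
V(j, A) = 4*j/5 (V(j, A) = j/(-5) + j/1 = j*(-⅕) + j*1 = -j/5 + j = 4*j/5)
H(b) = 14 + b (H(b) = b + 14 = 14 + b)
a = -10778598 (a = 9*((-574 + (-37 - 1*(-49)))*(2287 - 156)) = 9*((-574 + (-37 + 49))*2131) = 9*((-574 + 12)*2131) = 9*(-562*2131) = 9*(-1197622) = -10778598)
a - H(V(-1, -4)) = -10778598 - (14 + (⅘)*(-1)) = -10778598 - (14 - ⅘) = -10778598 - 1*66/5 = -10778598 - 66/5 = -53893056/5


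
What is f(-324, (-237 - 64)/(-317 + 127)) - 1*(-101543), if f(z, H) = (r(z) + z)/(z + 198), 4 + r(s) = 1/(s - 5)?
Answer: 1403157145/13818 ≈ 1.0155e+5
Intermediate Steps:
r(s) = -4 + 1/(-5 + s) (r(s) = -4 + 1/(s - 5) = -4 + 1/(-5 + s))
f(z, H) = (z + (21 - 4*z)/(-5 + z))/(198 + z) (f(z, H) = ((21 - 4*z)/(-5 + z) + z)/(z + 198) = (z + (21 - 4*z)/(-5 + z))/(198 + z))
f(-324, (-237 - 64)/(-317 + 127)) - 1*(-101543) = (21 - 4*(-324) - 324*(-5 - 324))/((-5 - 324)*(198 - 324)) - 1*(-101543) = (21 + 1296 - 324*(-329))/(-329*(-126)) + 101543 = -1/329*(-1/126)*(21 + 1296 + 106596) + 101543 = -1/329*(-1/126)*107913 + 101543 = 35971/13818 + 101543 = 1403157145/13818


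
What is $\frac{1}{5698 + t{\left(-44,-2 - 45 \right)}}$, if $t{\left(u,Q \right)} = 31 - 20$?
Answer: $\frac{1}{5709} \approx 0.00017516$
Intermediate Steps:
$t{\left(u,Q \right)} = 11$
$\frac{1}{5698 + t{\left(-44,-2 - 45 \right)}} = \frac{1}{5698 + 11} = \frac{1}{5709}$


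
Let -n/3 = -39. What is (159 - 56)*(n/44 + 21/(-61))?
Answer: 639939/2684 ≈ 238.43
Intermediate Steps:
n = 117 (n = -3*(-39) = 117)
(159 - 56)*(n/44 + 21/(-61)) = (159 - 56)*(117/44 + 21/(-61)) = 103*(117*(1/44) + 21*(-1/61)) = 103*(117/44 - 21/61) = 103*(6213/2684) = 639939/2684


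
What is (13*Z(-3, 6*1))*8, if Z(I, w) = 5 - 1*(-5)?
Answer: 1040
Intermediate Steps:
Z(I, w) = 10 (Z(I, w) = 5 + 5 = 10)
(13*Z(-3, 6*1))*8 = (13*10)*8 = 130*8 = 1040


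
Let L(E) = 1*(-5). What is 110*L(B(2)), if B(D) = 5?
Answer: -550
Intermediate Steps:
L(E) = -5
110*L(B(2)) = 110*(-5) = -550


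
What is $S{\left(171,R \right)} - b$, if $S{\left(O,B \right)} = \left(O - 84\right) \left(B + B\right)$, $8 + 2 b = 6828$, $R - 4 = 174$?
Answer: $27562$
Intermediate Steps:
$R = 178$ ($R = 4 + 174 = 178$)
$b = 3410$ ($b = -4 + \frac{1}{2} \cdot 6828 = -4 + 3414 = 3410$)
$S{\left(O,B \right)} = 2 B \left(-84 + O\right)$ ($S{\left(O,B \right)} = \left(-84 + O\right) 2 B = 2 B \left(-84 + O\right)$)
$S{\left(171,R \right)} - b = 2 \cdot 178 \left(-84 + 171\right) - 3410 = 2 \cdot 178 \cdot 87 - 3410 = 30972 - 3410 = 27562$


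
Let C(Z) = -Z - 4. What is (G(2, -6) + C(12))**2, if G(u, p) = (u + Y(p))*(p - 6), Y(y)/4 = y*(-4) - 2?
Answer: 1201216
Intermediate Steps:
Y(y) = -8 - 16*y (Y(y) = 4*(y*(-4) - 2) = 4*(-4*y - 2) = 4*(-2 - 4*y) = -8 - 16*y)
C(Z) = -4 - Z
G(u, p) = (-6 + p)*(-8 + u - 16*p) (G(u, p) = (u + (-8 - 16*p))*(p - 6) = (-8 + u - 16*p)*(-6 + p) = (-6 + p)*(-8 + u - 16*p))
(G(2, -6) + C(12))**2 = ((48 - 16*(-6)**2 - 6*2 + 88*(-6) - 6*2) + (-4 - 1*12))**2 = ((48 - 16*36 - 12 - 528 - 12) + (-4 - 12))**2 = ((48 - 576 - 12 - 528 - 12) - 16)**2 = (-1080 - 16)**2 = (-1096)**2 = 1201216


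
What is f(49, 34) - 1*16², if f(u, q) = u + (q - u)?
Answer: -222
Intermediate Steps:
f(u, q) = q
f(49, 34) - 1*16² = 34 - 1*16² = 34 - 1*256 = 34 - 256 = -222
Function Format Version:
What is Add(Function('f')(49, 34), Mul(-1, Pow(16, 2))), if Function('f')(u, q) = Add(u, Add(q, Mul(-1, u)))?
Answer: -222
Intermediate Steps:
Function('f')(u, q) = q
Add(Function('f')(49, 34), Mul(-1, Pow(16, 2))) = Add(34, Mul(-1, Pow(16, 2))) = Add(34, Mul(-1, 256)) = Add(34, -256) = -222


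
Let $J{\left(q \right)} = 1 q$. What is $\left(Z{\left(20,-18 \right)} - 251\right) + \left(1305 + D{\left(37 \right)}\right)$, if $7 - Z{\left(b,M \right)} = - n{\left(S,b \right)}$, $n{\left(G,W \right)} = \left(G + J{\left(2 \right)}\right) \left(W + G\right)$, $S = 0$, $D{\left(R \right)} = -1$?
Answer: $1100$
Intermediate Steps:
$J{\left(q \right)} = q$
$n{\left(G,W \right)} = \left(2 + G\right) \left(G + W\right)$ ($n{\left(G,W \right)} = \left(G + 2\right) \left(W + G\right) = \left(2 + G\right) \left(G + W\right)$)
$Z{\left(b,M \right)} = 7 + 2 b$ ($Z{\left(b,M \right)} = 7 - - (0^{2} + 2 \cdot 0 + 2 b + 0 b) = 7 - - (0 + 0 + 2 b + 0) = 7 - - 2 b = 7 + 2 b$)
$\left(Z{\left(20,-18 \right)} - 251\right) + \left(1305 + D{\left(37 \right)}\right) = \left(\left(7 + 2 \cdot 20\right) - 251\right) + \left(1305 - 1\right) = \left(\left(7 + 40\right) - 251\right) + 1304 = \left(47 - 251\right) + 1304 = -204 + 1304 = 1100$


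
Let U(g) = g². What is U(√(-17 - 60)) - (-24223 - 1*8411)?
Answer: 32557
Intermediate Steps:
U(√(-17 - 60)) - (-24223 - 1*8411) = (√(-17 - 60))² - (-24223 - 1*8411) = (√(-77))² - (-24223 - 8411) = (I*√77)² - 1*(-32634) = -77 + 32634 = 32557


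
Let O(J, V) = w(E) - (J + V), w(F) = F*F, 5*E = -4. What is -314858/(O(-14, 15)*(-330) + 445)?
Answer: -1574290/2819 ≈ -558.46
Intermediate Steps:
E = -4/5 (E = (1/5)*(-4) = -4/5 ≈ -0.80000)
w(F) = F**2
O(J, V) = 16/25 - J - V (O(J, V) = (-4/5)**2 - (J + V) = 16/25 + (-J - V) = 16/25 - J - V)
-314858/(O(-14, 15)*(-330) + 445) = -314858/((16/25 - 1*(-14) - 1*15)*(-330) + 445) = -314858/((16/25 + 14 - 15)*(-330) + 445) = -314858/(-9/25*(-330) + 445) = -314858/(594/5 + 445) = -314858/2819/5 = -314858*5/2819 = -1574290/2819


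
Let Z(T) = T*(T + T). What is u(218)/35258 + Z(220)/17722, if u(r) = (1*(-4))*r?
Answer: 849380204/156210569 ≈ 5.4374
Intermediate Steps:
u(r) = -4*r
Z(T) = 2*T² (Z(T) = T*(2*T) = 2*T²)
u(218)/35258 + Z(220)/17722 = -4*218/35258 + (2*220²)/17722 = -872*1/35258 + (2*48400)*(1/17722) = -436/17629 + 96800*(1/17722) = -436/17629 + 48400/8861 = 849380204/156210569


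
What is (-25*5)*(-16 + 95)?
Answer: -9875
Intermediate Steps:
(-25*5)*(-16 + 95) = -125*79 = -9875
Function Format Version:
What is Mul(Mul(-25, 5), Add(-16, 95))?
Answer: -9875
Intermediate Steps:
Mul(Mul(-25, 5), Add(-16, 95)) = Mul(-125, 79) = -9875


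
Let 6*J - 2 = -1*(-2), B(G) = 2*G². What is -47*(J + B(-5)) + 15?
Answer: -7099/3 ≈ -2366.3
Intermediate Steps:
J = ⅔ (J = ⅓ + (-1*(-2))/6 = ⅓ + (⅙)*2 = ⅓ + ⅓ = ⅔ ≈ 0.66667)
-47*(J + B(-5)) + 15 = -47*(⅔ + 2*(-5)²) + 15 = -47*(⅔ + 2*25) + 15 = -47*(⅔ + 50) + 15 = -47*152/3 + 15 = -7144/3 + 15 = -7099/3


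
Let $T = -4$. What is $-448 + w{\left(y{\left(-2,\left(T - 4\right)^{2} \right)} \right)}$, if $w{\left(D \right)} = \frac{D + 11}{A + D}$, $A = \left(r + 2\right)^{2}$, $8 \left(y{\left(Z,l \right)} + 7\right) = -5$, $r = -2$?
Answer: $- \frac{27355}{61} \approx -448.44$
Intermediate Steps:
$y{\left(Z,l \right)} = - \frac{61}{8}$ ($y{\left(Z,l \right)} = -7 + \frac{1}{8} \left(-5\right) = -7 - \frac{5}{8} = - \frac{61}{8}$)
$A = 0$ ($A = \left(-2 + 2\right)^{2} = 0^{2} = 0$)
$w{\left(D \right)} = \frac{11 + D}{D}$ ($w{\left(D \right)} = \frac{D + 11}{0 + D} = \frac{11 + D}{D}$)
$-448 + w{\left(y{\left(-2,\left(T - 4\right)^{2} \right)} \right)} = -448 + \frac{11 - \frac{61}{8}}{- \frac{61}{8}} = -448 - \frac{27}{61} = - \frac{27355}{61}$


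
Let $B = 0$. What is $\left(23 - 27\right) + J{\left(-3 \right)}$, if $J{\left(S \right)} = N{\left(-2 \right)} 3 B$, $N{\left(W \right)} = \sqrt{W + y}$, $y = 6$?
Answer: $-4$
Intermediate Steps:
$N{\left(W \right)} = \sqrt{6 + W}$ ($N{\left(W \right)} = \sqrt{W + 6} = \sqrt{6 + W}$)
$J{\left(S \right)} = 0$ ($J{\left(S \right)} = \sqrt{6 - 2} \cdot 3 \cdot 0 = \sqrt{4} \cdot 3 \cdot 0 = 2 \cdot 3 \cdot 0 = 6 \cdot 0 = 0$)
$\left(23 - 27\right) + J{\left(-3 \right)} = \left(23 - 27\right) + 0 = -4 + 0 = -4$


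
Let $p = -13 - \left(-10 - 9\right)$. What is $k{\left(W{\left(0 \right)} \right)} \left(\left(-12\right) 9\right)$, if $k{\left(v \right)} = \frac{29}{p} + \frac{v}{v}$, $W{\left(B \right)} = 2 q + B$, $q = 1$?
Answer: $-630$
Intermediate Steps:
$p = 6$ ($p = -13 - -19 = -13 + 19 = 6$)
$W{\left(B \right)} = 2 + B$ ($W{\left(B \right)} = 2 \cdot 1 + B = 2 + B$)
$k{\left(v \right)} = \frac{35}{6}$ ($k{\left(v \right)} = \frac{29}{6} + \frac{v}{v} = 29 \cdot \frac{1}{6} + 1 = \frac{29}{6} + 1 = \frac{35}{6}$)
$k{\left(W{\left(0 \right)} \right)} \left(\left(-12\right) 9\right) = \frac{35 \left(\left(-12\right) 9\right)}{6} = \frac{35}{6} \left(-108\right) = -630$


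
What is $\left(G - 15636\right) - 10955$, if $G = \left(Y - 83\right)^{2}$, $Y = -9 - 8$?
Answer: $-16591$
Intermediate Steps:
$Y = -17$ ($Y = -9 - 8 = -17$)
$G = 10000$ ($G = \left(-17 - 83\right)^{2} = \left(-100\right)^{2} = 10000$)
$\left(G - 15636\right) - 10955 = \left(10000 - 15636\right) - 10955 = -5636 - 10955 = -16591$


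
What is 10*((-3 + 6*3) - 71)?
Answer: -560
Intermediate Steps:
10*((-3 + 6*3) - 71) = 10*((-3 + 18) - 71) = 10*(15 - 71) = 10*(-56) = -560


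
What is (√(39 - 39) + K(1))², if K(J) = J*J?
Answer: 1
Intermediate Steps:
K(J) = J²
(√(39 - 39) + K(1))² = (√(39 - 39) + 1²)² = (√0 + 1)² = (0 + 1)² = 1² = 1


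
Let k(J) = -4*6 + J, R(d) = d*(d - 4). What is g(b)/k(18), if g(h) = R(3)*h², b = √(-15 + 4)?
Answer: -11/2 ≈ -5.5000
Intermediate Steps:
R(d) = d*(-4 + d)
k(J) = -24 + J
b = I*√11 (b = √(-11) = I*√11 ≈ 3.3166*I)
g(h) = -3*h² (g(h) = (3*(-4 + 3))*h² = (3*(-1))*h² = -3*h²)
g(b)/k(18) = (-3*(I*√11)²)/(-24 + 18) = -3*(-11)/(-6) = 33*(-⅙) = -11/2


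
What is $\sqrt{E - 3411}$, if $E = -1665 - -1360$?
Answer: $2 i \sqrt{929} \approx 60.959 i$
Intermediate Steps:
$E = -305$ ($E = -1665 + 1360 = -305$)
$\sqrt{E - 3411} = \sqrt{-305 - 3411} = \sqrt{-3716} = 2 i \sqrt{929}$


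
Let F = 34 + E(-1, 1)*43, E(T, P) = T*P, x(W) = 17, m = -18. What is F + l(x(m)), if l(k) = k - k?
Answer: -9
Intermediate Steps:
E(T, P) = P*T
l(k) = 0
F = -9 (F = 34 + (1*(-1))*43 = 34 - 1*43 = 34 - 43 = -9)
F + l(x(m)) = -9 + 0 = -9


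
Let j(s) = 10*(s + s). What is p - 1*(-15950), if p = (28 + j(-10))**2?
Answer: 45534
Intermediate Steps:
j(s) = 20*s (j(s) = 10*(2*s) = 20*s)
p = 29584 (p = (28 + 20*(-10))**2 = (28 - 200)**2 = (-172)**2 = 29584)
p - 1*(-15950) = 29584 - 1*(-15950) = 29584 + 15950 = 45534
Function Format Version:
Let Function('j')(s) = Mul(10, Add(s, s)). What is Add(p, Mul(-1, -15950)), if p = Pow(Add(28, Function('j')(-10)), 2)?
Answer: 45534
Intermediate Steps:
Function('j')(s) = Mul(20, s) (Function('j')(s) = Mul(10, Mul(2, s)) = Mul(20, s))
p = 29584 (p = Pow(Add(28, Mul(20, -10)), 2) = Pow(Add(28, -200), 2) = Pow(-172, 2) = 29584)
Add(p, Mul(-1, -15950)) = Add(29584, Mul(-1, -15950)) = Add(29584, 15950) = 45534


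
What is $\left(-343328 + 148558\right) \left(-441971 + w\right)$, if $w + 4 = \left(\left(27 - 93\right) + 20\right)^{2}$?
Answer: $85671337430$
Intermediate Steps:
$w = 2112$ ($w = -4 + \left(\left(27 - 93\right) + 20\right)^{2} = -4 + \left(-66 + 20\right)^{2} = -4 + \left(-46\right)^{2} = -4 + 2116 = 2112$)
$\left(-343328 + 148558\right) \left(-441971 + w\right) = \left(-343328 + 148558\right) \left(-441971 + 2112\right) = \left(-194770\right) \left(-439859\right) = 85671337430$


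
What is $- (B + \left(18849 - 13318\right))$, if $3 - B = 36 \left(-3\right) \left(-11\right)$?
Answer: $-4346$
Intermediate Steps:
$B = -1185$ ($B = 3 - 36 \left(-3\right) \left(-11\right) = 3 - \left(-108\right) \left(-11\right) = 3 - 1188 = -1185$)
$- (B + \left(18849 - 13318\right)) = - (-1185 + \left(18849 - 13318\right)) = - (-1185 + 5531) = \left(-1\right) 4346 = -4346$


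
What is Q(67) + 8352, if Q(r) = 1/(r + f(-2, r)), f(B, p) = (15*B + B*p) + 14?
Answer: 693215/83 ≈ 8352.0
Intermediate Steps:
f(B, p) = 14 + 15*B + B*p
Q(r) = 1/(-16 - r) (Q(r) = 1/(r + (14 + 15*(-2) - 2*r)) = 1/(r + (14 - 30 - 2*r)) = 1/(r + (-16 - 2*r)) = 1/(-16 - r))
Q(67) + 8352 = -1/(16 + 67) + 8352 = -1/83 + 8352 = 693215/83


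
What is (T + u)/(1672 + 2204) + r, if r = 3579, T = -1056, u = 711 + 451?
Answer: 6936155/1938 ≈ 3579.0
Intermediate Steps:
u = 1162
(T + u)/(1672 + 2204) + r = (-1056 + 1162)/(1672 + 2204) + 3579 = 106/3876 + 3579 = 106*(1/3876) + 3579 = 53/1938 + 3579 = 6936155/1938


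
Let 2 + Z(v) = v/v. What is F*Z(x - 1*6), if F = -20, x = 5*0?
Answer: 20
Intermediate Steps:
x = 0
Z(v) = -1 (Z(v) = -2 + v/v = -2 + 1 = -1)
F*Z(x - 1*6) = -20*(-1) = 20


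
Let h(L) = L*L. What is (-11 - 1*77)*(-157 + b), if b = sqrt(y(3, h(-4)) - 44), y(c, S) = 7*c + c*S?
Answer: 13376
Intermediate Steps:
h(L) = L**2
y(c, S) = 7*c + S*c
b = 5 (b = sqrt(3*(7 + (-4)**2) - 44) = sqrt(3*(7 + 16) - 44) = sqrt(3*23 - 44) = sqrt(69 - 44) = sqrt(25) = 5)
(-11 - 1*77)*(-157 + b) = (-11 - 1*77)*(-157 + 5) = (-11 - 77)*(-152) = -88*(-152) = 13376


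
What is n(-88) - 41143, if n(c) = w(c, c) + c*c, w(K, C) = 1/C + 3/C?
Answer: -734779/22 ≈ -33399.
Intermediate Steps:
w(K, C) = 4/C (w(K, C) = 1/C + 3/C = 4/C)
n(c) = c**2 + 4/c (n(c) = 4/c + c*c = 4/c + c**2 = c**2 + 4/c)
n(-88) - 41143 = (4 + (-88)**3)/(-88) - 41143 = -(4 - 681472)/88 - 41143 = -1/88*(-681468) - 41143 = 170367/22 - 41143 = -734779/22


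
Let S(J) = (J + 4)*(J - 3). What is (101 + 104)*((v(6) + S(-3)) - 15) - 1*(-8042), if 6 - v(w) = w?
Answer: 3737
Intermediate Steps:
S(J) = (-3 + J)*(4 + J) (S(J) = (4 + J)*(-3 + J) = (-3 + J)*(4 + J))
v(w) = 6 - w
(101 + 104)*((v(6) + S(-3)) - 15) - 1*(-8042) = (101 + 104)*(((6 - 1*6) + (-12 - 3 + (-3)²)) - 15) - 1*(-8042) = 205*(((6 - 6) + (-12 - 3 + 9)) - 15) + 8042 = 205*((0 - 6) - 15) + 8042 = 205*(-6 - 15) + 8042 = 205*(-21) + 8042 = -4305 + 8042 = 3737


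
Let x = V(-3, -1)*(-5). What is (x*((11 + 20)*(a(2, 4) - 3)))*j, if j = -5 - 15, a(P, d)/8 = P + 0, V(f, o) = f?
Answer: -120900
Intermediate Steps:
a(P, d) = 8*P (a(P, d) = 8*(P + 0) = 8*P)
j = -20
x = 15 (x = -3*(-5) = 15)
(x*((11 + 20)*(a(2, 4) - 3)))*j = (15*((11 + 20)*(8*2 - 3)))*(-20) = (15*(31*(16 - 3)))*(-20) = (15*(31*13))*(-20) = (15*403)*(-20) = 6045*(-20) = -120900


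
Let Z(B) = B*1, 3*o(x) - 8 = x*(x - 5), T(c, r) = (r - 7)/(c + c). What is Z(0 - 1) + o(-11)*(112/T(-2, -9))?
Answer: 5149/3 ≈ 1716.3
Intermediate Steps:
T(c, r) = (-7 + r)/(2*c) (T(c, r) = (-7 + r)/((2*c)) = (-7 + r)*(1/(2*c)) = (-7 + r)/(2*c))
o(x) = 8/3 + x*(-5 + x)/3 (o(x) = 8/3 + (x*(x - 5))/3 = 8/3 + (x*(-5 + x))/3 = 8/3 + x*(-5 + x)/3)
Z(B) = B
Z(0 - 1) + o(-11)*(112/T(-2, -9)) = (0 - 1) + (8/3 - 5/3*(-11) + (1/3)*(-11)**2)*(112/(((1/2)*(-7 - 9)/(-2)))) = -1 + (8/3 + 55/3 + (1/3)*121)*(112/(((1/2)*(-1/2)*(-16)))) = -1 + (8/3 + 55/3 + 121/3)*(112/4) = -1 + 184*(112*(1/4))/3 = -1 + (184/3)*28 = -1 + 5152/3 = 5149/3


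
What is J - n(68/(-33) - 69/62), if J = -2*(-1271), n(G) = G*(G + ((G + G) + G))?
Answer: 2618117669/1046529 ≈ 2501.7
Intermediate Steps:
n(G) = 4*G² (n(G) = G*(G + (2*G + G)) = G*(G + 3*G) = G*(4*G) = 4*G²)
J = 2542
J - n(68/(-33) - 69/62) = 2542 - 4*(68/(-33) - 69/62)² = 2542 - 4*(68*(-1/33) - 69*1/62)² = 2542 - 4*(-68/33 - 69/62)² = 2542 - 4*(-6493/2046)² = 2542 - 4*42159049/4186116 = 2542 - 1*42159049/1046529 = 2542 - 42159049/1046529 = 2618117669/1046529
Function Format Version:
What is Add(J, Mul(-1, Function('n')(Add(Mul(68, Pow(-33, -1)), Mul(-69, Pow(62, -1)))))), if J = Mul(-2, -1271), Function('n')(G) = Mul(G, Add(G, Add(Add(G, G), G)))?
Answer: Rational(2618117669, 1046529) ≈ 2501.7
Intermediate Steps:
Function('n')(G) = Mul(4, Pow(G, 2)) (Function('n')(G) = Mul(G, Add(G, Add(Mul(2, G), G))) = Mul(G, Add(G, Mul(3, G))) = Mul(G, Mul(4, G)) = Mul(4, Pow(G, 2)))
J = 2542
Add(J, Mul(-1, Function('n')(Add(Mul(68, Pow(-33, -1)), Mul(-69, Pow(62, -1)))))) = Add(2542, Mul(-1, Mul(4, Pow(Add(Mul(68, Pow(-33, -1)), Mul(-69, Pow(62, -1))), 2)))) = Add(2542, Mul(-1, Mul(4, Pow(Add(Mul(68, Rational(-1, 33)), Mul(-69, Rational(1, 62))), 2)))) = Add(2542, Mul(-1, Mul(4, Pow(Add(Rational(-68, 33), Rational(-69, 62)), 2)))) = Add(2542, Mul(-1, Mul(4, Pow(Rational(-6493, 2046), 2)))) = Add(2542, Mul(-1, Mul(4, Rational(42159049, 4186116)))) = Add(2542, Mul(-1, Rational(42159049, 1046529))) = Add(2542, Rational(-42159049, 1046529)) = Rational(2618117669, 1046529)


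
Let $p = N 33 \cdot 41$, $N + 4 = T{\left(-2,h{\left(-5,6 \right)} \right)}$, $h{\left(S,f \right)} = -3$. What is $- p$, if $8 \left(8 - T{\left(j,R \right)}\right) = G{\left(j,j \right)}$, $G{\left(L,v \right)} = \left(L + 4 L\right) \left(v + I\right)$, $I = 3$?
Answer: $- \frac{28413}{4} \approx -7103.3$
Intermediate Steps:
$G{\left(L,v \right)} = 5 L \left(3 + v\right)$ ($G{\left(L,v \right)} = \left(L + 4 L\right) \left(v + 3\right) = 5 L \left(3 + v\right)$)
$T{\left(j,R \right)} = 8 - \frac{5 j \left(3 + j\right)}{8}$
$N = \frac{21}{4}$ ($N = -4 + \left(8 - - \frac{5 \left(3 - 2\right)}{4}\right) = -4 + \left(8 - \left(- \frac{5}{4}\right) 1\right) = -4 + \left(8 + \frac{5}{4}\right) = -4 + \frac{37}{4} = \frac{21}{4} \approx 5.25$)
$p = \frac{28413}{4}$ ($p = \frac{21 \cdot 33 \cdot 41}{4} = \frac{21}{4} \cdot 1353 = \frac{28413}{4} \approx 7103.3$)
$- p = \left(-1\right) \frac{28413}{4} = - \frac{28413}{4}$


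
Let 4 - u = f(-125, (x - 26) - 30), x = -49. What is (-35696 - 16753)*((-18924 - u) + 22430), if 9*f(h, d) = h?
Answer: -548843819/3 ≈ -1.8295e+8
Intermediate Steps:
f(h, d) = h/9
u = 161/9 (u = 4 - (-125)/9 = 4 - 1*(-125/9) = 4 + 125/9 = 161/9 ≈ 17.889)
(-35696 - 16753)*((-18924 - u) + 22430) = (-35696 - 16753)*((-18924 - 1*161/9) + 22430) = -52449*((-18924 - 161/9) + 22430) = -52449*(-170477/9 + 22430) = -52449*31393/9 = -548843819/3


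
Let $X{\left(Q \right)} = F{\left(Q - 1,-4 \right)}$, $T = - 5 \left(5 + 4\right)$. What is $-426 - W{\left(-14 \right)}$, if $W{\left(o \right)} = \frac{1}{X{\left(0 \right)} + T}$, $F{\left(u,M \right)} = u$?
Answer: $- \frac{19595}{46} \approx -425.98$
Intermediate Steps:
$T = -45$ ($T = \left(-5\right) 9 = -45$)
$X{\left(Q \right)} = -1 + Q$ ($X{\left(Q \right)} = Q - 1 = -1 + Q$)
$W{\left(o \right)} = - \frac{1}{46}$ ($W{\left(o \right)} = \frac{1}{\left(-1 + 0\right) - 45} = \frac{1}{-1 - 45} = \frac{1}{-46} = - \frac{1}{46}$)
$-426 - W{\left(-14 \right)} = -426 - - \frac{1}{46} = -426 + \frac{1}{46} = - \frac{19595}{46}$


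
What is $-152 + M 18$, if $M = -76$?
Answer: $-1520$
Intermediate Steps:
$-152 + M 18 = -152 - 1368 = -1520$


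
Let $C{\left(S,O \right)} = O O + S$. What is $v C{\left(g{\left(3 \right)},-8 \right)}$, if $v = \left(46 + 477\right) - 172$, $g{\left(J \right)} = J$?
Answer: $23517$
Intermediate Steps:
$C{\left(S,O \right)} = S + O^{2}$ ($C{\left(S,O \right)} = O^{2} + S = S + O^{2}$)
$v = 351$ ($v = 523 - 172 = 351$)
$v C{\left(g{\left(3 \right)},-8 \right)} = 351 \left(3 + \left(-8\right)^{2}\right) = 351 \left(3 + 64\right) = 351 \cdot 67 = 23517$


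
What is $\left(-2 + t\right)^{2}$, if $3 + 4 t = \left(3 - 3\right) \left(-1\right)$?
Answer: $\frac{121}{16} \approx 7.5625$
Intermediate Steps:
$t = - \frac{3}{4}$ ($t = - \frac{3}{4} + \frac{\left(3 - 3\right) \left(-1\right)}{4} = - \frac{3}{4} + \frac{0 \left(-1\right)}{4} = - \frac{3}{4} + \frac{1}{4} \cdot 0 = - \frac{3}{4} + 0 = - \frac{3}{4} \approx -0.75$)
$\left(-2 + t\right)^{2} = \left(-2 - \frac{3}{4}\right)^{2} = \left(- \frac{11}{4}\right)^{2} = \frac{121}{16}$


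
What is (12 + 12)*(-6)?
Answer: -144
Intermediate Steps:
(12 + 12)*(-6) = 24*(-6) = -144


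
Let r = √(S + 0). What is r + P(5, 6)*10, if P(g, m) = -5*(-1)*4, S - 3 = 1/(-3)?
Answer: 200 + 2*√6/3 ≈ 201.63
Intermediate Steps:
S = 8/3 (S = 3 + 1/(-3) = 3 - ⅓ = 8/3 ≈ 2.6667)
P(g, m) = 20 (P(g, m) = 5*4 = 20)
r = 2*√6/3 (r = √(8/3 + 0) = √(8/3) = 2*√6/3 ≈ 1.6330)
r + P(5, 6)*10 = 2*√6/3 + 20*10 = 2*√6/3 + 200 = 200 + 2*√6/3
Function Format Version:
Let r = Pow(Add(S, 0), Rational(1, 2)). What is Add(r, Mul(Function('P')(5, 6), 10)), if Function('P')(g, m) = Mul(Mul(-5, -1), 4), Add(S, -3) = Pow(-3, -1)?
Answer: Add(200, Mul(Rational(2, 3), Pow(6, Rational(1, 2)))) ≈ 201.63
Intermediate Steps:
S = Rational(8, 3) (S = Add(3, Pow(-3, -1)) = Add(3, Rational(-1, 3)) = Rational(8, 3) ≈ 2.6667)
Function('P')(g, m) = 20 (Function('P')(g, m) = Mul(5, 4) = 20)
r = Mul(Rational(2, 3), Pow(6, Rational(1, 2))) (r = Pow(Add(Rational(8, 3), 0), Rational(1, 2)) = Pow(Rational(8, 3), Rational(1, 2)) = Mul(Rational(2, 3), Pow(6, Rational(1, 2))) ≈ 1.6330)
Add(r, Mul(Function('P')(5, 6), 10)) = Add(Mul(Rational(2, 3), Pow(6, Rational(1, 2))), Mul(20, 10)) = Add(Mul(Rational(2, 3), Pow(6, Rational(1, 2))), 200) = Add(200, Mul(Rational(2, 3), Pow(6, Rational(1, 2))))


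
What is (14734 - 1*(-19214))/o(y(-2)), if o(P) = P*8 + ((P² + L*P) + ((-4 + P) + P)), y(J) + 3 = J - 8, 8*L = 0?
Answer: 33948/35 ≈ 969.94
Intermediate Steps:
L = 0 (L = (⅛)*0 = 0)
y(J) = -11 + J (y(J) = -3 + (J - 8) = -3 + (-8 + J) = -11 + J)
o(P) = -4 + P² + 10*P (o(P) = P*8 + ((P² + 0*P) + ((-4 + P) + P)) = 8*P + ((P² + 0) + (-4 + 2*P)) = 8*P + (P² + (-4 + 2*P)) = 8*P + (-4 + P² + 2*P) = -4 + P² + 10*P)
(14734 - 1*(-19214))/o(y(-2)) = (14734 - 1*(-19214))/(-4 + (-11 - 2)² + 10*(-11 - 2)) = (14734 + 19214)/(-4 + (-13)² + 10*(-13)) = 33948/(-4 + 169 - 130) = 33948/35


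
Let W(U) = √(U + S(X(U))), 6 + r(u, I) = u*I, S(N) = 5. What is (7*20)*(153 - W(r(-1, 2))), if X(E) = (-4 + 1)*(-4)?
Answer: 21420 - 140*I*√3 ≈ 21420.0 - 242.49*I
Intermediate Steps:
X(E) = 12 (X(E) = -3*(-4) = 12)
r(u, I) = -6 + I*u (r(u, I) = -6 + u*I = -6 + I*u)
W(U) = √(5 + U) (W(U) = √(U + 5) = √(5 + U))
(7*20)*(153 - W(r(-1, 2))) = (7*20)*(153 - √(5 + (-6 + 2*(-1)))) = 140*(153 - √(5 + (-6 - 2))) = 140*(153 - √(5 - 8)) = 140*(153 - √(-3)) = 140*(153 - I*√3) = 21420 - 140*I*√3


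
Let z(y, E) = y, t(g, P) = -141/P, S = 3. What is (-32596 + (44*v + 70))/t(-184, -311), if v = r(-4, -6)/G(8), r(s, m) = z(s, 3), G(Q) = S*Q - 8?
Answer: -10119007/141 ≈ -71766.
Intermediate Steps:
G(Q) = -8 + 3*Q (G(Q) = 3*Q - 8 = -8 + 3*Q)
r(s, m) = s
v = -¼ (v = -4/(-8 + 3*8) = -4/(-8 + 24) = -4/16 = -4*1/16 = -¼ ≈ -0.25000)
(-32596 + (44*v + 70))/t(-184, -311) = (-32596 + (44*(-¼) + 70))/((-141/(-311))) = (-32596 + (-11 + 70))/((-141*(-1/311))) = (-32596 + 59)/(141/311) = -32537*311/141 = -10119007/141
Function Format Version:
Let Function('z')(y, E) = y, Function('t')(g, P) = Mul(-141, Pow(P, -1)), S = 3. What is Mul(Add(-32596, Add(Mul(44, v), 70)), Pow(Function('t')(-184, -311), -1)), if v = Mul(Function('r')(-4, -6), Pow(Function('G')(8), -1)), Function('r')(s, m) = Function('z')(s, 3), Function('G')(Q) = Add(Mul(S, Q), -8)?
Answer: Rational(-10119007, 141) ≈ -71766.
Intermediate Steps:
Function('G')(Q) = Add(-8, Mul(3, Q)) (Function('G')(Q) = Add(Mul(3, Q), -8) = Add(-8, Mul(3, Q)))
Function('r')(s, m) = s
v = Rational(-1, 4) (v = Mul(-4, Pow(Add(-8, Mul(3, 8)), -1)) = Mul(-4, Pow(Add(-8, 24), -1)) = Mul(-4, Pow(16, -1)) = Mul(-4, Rational(1, 16)) = Rational(-1, 4) ≈ -0.25000)
Mul(Add(-32596, Add(Mul(44, v), 70)), Pow(Function('t')(-184, -311), -1)) = Mul(Add(-32596, Add(Mul(44, Rational(-1, 4)), 70)), Pow(Mul(-141, Pow(-311, -1)), -1)) = Mul(Add(-32596, Add(-11, 70)), Pow(Mul(-141, Rational(-1, 311)), -1)) = Mul(Add(-32596, 59), Pow(Rational(141, 311), -1)) = Mul(-32537, Rational(311, 141)) = Rational(-10119007, 141)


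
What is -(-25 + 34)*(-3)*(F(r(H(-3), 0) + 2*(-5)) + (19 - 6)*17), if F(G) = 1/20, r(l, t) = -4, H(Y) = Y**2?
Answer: 119367/20 ≈ 5968.4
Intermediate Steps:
F(G) = 1/20
-(-25 + 34)*(-3)*(F(r(H(-3), 0) + 2*(-5)) + (19 - 6)*17) = -(-25 + 34)*(-3)*(1/20 + (19 - 6)*17) = -9*(-3)*(1/20 + 13*17) = -(-27)*(1/20 + 221) = -(-27)*4421/20 = -1*(-119367/20) = 119367/20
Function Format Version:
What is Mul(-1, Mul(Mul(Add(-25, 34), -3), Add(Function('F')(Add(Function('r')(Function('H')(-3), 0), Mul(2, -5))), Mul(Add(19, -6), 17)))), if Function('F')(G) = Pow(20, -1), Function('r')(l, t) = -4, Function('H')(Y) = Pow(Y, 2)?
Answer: Rational(119367, 20) ≈ 5968.4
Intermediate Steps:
Function('F')(G) = Rational(1, 20)
Mul(-1, Mul(Mul(Add(-25, 34), -3), Add(Function('F')(Add(Function('r')(Function('H')(-3), 0), Mul(2, -5))), Mul(Add(19, -6), 17)))) = Mul(-1, Mul(Mul(Add(-25, 34), -3), Add(Rational(1, 20), Mul(Add(19, -6), 17)))) = Mul(-1, Mul(Mul(9, -3), Add(Rational(1, 20), Mul(13, 17)))) = Mul(-1, Mul(-27, Add(Rational(1, 20), 221))) = Mul(-1, Mul(-27, Rational(4421, 20))) = Mul(-1, Rational(-119367, 20)) = Rational(119367, 20)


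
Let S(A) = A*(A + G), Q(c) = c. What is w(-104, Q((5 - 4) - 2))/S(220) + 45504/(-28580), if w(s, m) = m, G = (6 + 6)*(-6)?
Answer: -74081941/46528240 ≈ -1.5922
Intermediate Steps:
G = -72 (G = 12*(-6) = -72)
S(A) = A*(-72 + A) (S(A) = A*(A - 72) = A*(-72 + A))
w(-104, Q((5 - 4) - 2))/S(220) + 45504/(-28580) = ((5 - 4) - 2)/((220*(-72 + 220))) + 45504/(-28580) = (1 - 2)/((220*148)) + 45504*(-1/28580) = -1/32560 - 11376/7145 = -74081941/46528240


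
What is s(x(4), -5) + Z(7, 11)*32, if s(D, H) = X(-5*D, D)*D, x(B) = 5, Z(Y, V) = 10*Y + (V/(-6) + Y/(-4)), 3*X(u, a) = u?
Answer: 6251/3 ≈ 2083.7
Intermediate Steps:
X(u, a) = u/3
Z(Y, V) = -V/6 + 39*Y/4 (Z(Y, V) = 10*Y + (V*(-⅙) + Y*(-¼)) = 10*Y + (-V/6 - Y/4) = 10*Y + (-Y/4 - V/6) = -V/6 + 39*Y/4)
s(D, H) = -5*D²/3 (s(D, H) = ((-5*D)/3)*D = (-5*D/3)*D = -5*D²/3)
s(x(4), -5) + Z(7, 11)*32 = -5/3*5² + (-⅙*11 + (39/4)*7)*32 = -5/3*25 + (-11/6 + 273/4)*32 = -125/3 + (797/12)*32 = -125/3 + 6376/3 = 6251/3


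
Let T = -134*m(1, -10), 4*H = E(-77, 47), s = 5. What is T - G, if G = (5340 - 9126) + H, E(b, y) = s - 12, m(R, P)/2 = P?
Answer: 25871/4 ≈ 6467.8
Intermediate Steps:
m(R, P) = 2*P
E(b, y) = -7 (E(b, y) = 5 - 12 = -7)
H = -7/4 (H = (1/4)*(-7) = -7/4 ≈ -1.7500)
T = 2680 (T = -268*(-10) = -134*(-20) = 2680)
G = -15151/4 (G = (5340 - 9126) - 7/4 = -3786 - 7/4 = -15151/4 ≈ -3787.8)
T - G = 2680 - 1*(-15151/4) = 2680 + 15151/4 = 25871/4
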